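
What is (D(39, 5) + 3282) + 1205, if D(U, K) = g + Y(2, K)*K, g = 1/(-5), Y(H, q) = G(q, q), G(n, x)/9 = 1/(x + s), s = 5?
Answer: 44913/10 ≈ 4491.3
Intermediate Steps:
G(n, x) = 9/(5 + x) (G(n, x) = 9/(x + 5) = 9/(5 + x))
Y(H, q) = 9/(5 + q)
g = -⅕ ≈ -0.20000
D(U, K) = -⅕ + 9*K/(5 + K) (D(U, K) = -⅕ + (9/(5 + K))*K = -⅕ + 9*K/(5 + K))
(D(39, 5) + 3282) + 1205 = ((-5 + 44*5)/(5*(5 + 5)) + 3282) + 1205 = ((⅕)*(-5 + 220)/10 + 3282) + 1205 = ((⅕)*(⅒)*215 + 3282) + 1205 = (43/10 + 3282) + 1205 = 32863/10 + 1205 = 44913/10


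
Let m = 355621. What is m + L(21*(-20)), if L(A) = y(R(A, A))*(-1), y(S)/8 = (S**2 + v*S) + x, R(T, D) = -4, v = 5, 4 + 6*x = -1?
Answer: 1066979/3 ≈ 3.5566e+5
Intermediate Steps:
x = -5/6 (x = -2/3 + (1/6)*(-1) = -2/3 - 1/6 = -5/6 ≈ -0.83333)
y(S) = -20/3 + 8*S**2 + 40*S (y(S) = 8*((S**2 + 5*S) - 5/6) = 8*(-5/6 + S**2 + 5*S) = -20/3 + 8*S**2 + 40*S)
L(A) = 116/3 (L(A) = (-20/3 + 8*(-4)**2 + 40*(-4))*(-1) = (-20/3 + 8*16 - 160)*(-1) = (-20/3 + 128 - 160)*(-1) = -116/3*(-1) = 116/3)
m + L(21*(-20)) = 355621 + 116/3 = 1066979/3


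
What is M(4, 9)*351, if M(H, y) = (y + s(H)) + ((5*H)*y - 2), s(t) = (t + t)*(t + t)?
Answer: 88101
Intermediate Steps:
s(t) = 4*t**2 (s(t) = (2*t)*(2*t) = 4*t**2)
M(H, y) = -2 + y + 4*H**2 + 5*H*y (M(H, y) = (y + 4*H**2) + ((5*H)*y - 2) = (y + 4*H**2) + (5*H*y - 2) = (y + 4*H**2) + (-2 + 5*H*y) = -2 + y + 4*H**2 + 5*H*y)
M(4, 9)*351 = (-2 + 9 + 4*4**2 + 5*4*9)*351 = (-2 + 9 + 4*16 + 180)*351 = (-2 + 9 + 64 + 180)*351 = 251*351 = 88101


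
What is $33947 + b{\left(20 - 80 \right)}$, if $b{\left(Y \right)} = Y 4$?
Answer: $33707$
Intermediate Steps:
$b{\left(Y \right)} = 4 Y$
$33947 + b{\left(20 - 80 \right)} = 33947 + 4 \left(20 - 80\right) = 33947 + 4 \left(-60\right) = 33947 - 240 = 33707$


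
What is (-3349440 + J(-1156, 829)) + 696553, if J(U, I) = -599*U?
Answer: -1960443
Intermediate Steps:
(-3349440 + J(-1156, 829)) + 696553 = (-3349440 - 599*(-1156)) + 696553 = (-3349440 + 692444) + 696553 = -2656996 + 696553 = -1960443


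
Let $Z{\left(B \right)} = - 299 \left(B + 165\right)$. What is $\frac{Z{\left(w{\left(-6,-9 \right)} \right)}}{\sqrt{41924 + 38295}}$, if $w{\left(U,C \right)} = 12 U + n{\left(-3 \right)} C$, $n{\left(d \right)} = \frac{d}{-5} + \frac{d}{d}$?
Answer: $- \frac{117507 \sqrt{80219}}{401095} \approx -82.977$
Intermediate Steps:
$n{\left(d \right)} = 1 - \frac{d}{5}$ ($n{\left(d \right)} = d \left(- \frac{1}{5}\right) + 1 = - \frac{d}{5} + 1 = 1 - \frac{d}{5}$)
$w{\left(U,C \right)} = 12 U + \frac{8 C}{5}$ ($w{\left(U,C \right)} = 12 U + \left(1 - - \frac{3}{5}\right) C = 12 U + \left(1 + \frac{3}{5}\right) C = 12 U + \frac{8 C}{5}$)
$Z{\left(B \right)} = -49335 - 299 B$ ($Z{\left(B \right)} = - 299 \left(165 + B\right) = -49335 - 299 B$)
$\frac{Z{\left(w{\left(-6,-9 \right)} \right)}}{\sqrt{41924 + 38295}} = \frac{-49335 - 299 \left(12 \left(-6\right) + \frac{8}{5} \left(-9\right)\right)}{\sqrt{41924 + 38295}} = \frac{-49335 - 299 \left(-72 - \frac{72}{5}\right)}{\sqrt{80219}} = \left(-49335 - - \frac{129168}{5}\right) \frac{\sqrt{80219}}{80219} = \left(-49335 + \frac{129168}{5}\right) \frac{\sqrt{80219}}{80219} = - \frac{117507 \frac{\sqrt{80219}}{80219}}{5} = - \frac{117507 \sqrt{80219}}{401095}$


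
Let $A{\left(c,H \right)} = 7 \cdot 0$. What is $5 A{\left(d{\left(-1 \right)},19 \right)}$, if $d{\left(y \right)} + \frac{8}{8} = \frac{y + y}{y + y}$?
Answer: $0$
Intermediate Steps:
$d{\left(y \right)} = 0$ ($d{\left(y \right)} = -1 + \frac{y + y}{y + y} = -1 + \frac{2 y}{2 y} = -1 + 2 y \frac{1}{2 y} = -1 + 1 = 0$)
$A{\left(c,H \right)} = 0$
$5 A{\left(d{\left(-1 \right)},19 \right)} = 5 \cdot 0 = 0$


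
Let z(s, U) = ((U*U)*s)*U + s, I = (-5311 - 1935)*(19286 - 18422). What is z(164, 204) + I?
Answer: 1386044516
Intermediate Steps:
I = -6260544 (I = -7246*864 = -6260544)
z(s, U) = s + s*U³ (z(s, U) = (U²*s)*U + s = (s*U²)*U + s = s*U³ + s = s + s*U³)
z(164, 204) + I = 164*(1 + 204³) - 6260544 = 164*(1 + 8489664) - 6260544 = 164*8489665 - 6260544 = 1392305060 - 6260544 = 1386044516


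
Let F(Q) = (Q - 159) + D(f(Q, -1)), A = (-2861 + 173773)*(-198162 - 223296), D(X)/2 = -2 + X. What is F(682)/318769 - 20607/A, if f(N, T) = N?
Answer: 45214419130117/7653880609321408 ≈ 0.0059074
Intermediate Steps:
D(X) = -4 + 2*X (D(X) = 2*(-2 + X) = -4 + 2*X)
A = -72032229696 (A = 170912*(-421458) = -72032229696)
F(Q) = -163 + 3*Q (F(Q) = (Q - 159) + (-4 + 2*Q) = (-159 + Q) + (-4 + 2*Q) = -163 + 3*Q)
F(682)/318769 - 20607/A = (-163 + 3*682)/318769 - 20607/(-72032229696) = (-163 + 2046)*(1/318769) - 20607*(-1/72032229696) = 1883*(1/318769) + 6869/24010743232 = 1883/318769 + 6869/24010743232 = 45214419130117/7653880609321408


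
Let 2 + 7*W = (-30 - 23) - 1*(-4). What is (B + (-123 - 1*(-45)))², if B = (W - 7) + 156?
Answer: 198916/49 ≈ 4059.5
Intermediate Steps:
W = -51/7 (W = -2/7 + ((-30 - 23) - 1*(-4))/7 = -2/7 + (-53 + 4)/7 = -2/7 + (⅐)*(-49) = -2/7 - 7 = -51/7 ≈ -7.2857)
B = 992/7 (B = (-51/7 - 7) + 156 = -100/7 + 156 = 992/7 ≈ 141.71)
(B + (-123 - 1*(-45)))² = (992/7 + (-123 - 1*(-45)))² = (992/7 + (-123 + 45))² = (992/7 - 78)² = (446/7)² = 198916/49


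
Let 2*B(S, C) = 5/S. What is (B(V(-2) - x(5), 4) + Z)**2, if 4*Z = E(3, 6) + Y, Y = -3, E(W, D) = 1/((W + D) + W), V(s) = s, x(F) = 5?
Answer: 133225/112896 ≈ 1.1801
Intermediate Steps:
E(W, D) = 1/(D + 2*W) (E(W, D) = 1/((D + W) + W) = 1/(D + 2*W))
Z = -35/48 (Z = (1/(6 + 2*3) - 3)/4 = (1/(6 + 6) - 3)/4 = (1/12 - 3)/4 = (1/4)*(-35/12) = -35/48 ≈ -0.72917)
B(S, C) = 5/(2*S) (B(S, C) = (5/S)/2 = 5/(2*S))
(B(V(-2) - x(5), 4) + Z)**2 = (5/(2*(-2 - 1*5)) - 35/48)**2 = (5/(2*(-2 - 5)) - 35/48)**2 = ((5/2)/(-7) - 35/48)**2 = ((5/2)*(-1/7) - 35/48)**2 = (-5/14 - 35/48)**2 = (-365/336)**2 = 133225/112896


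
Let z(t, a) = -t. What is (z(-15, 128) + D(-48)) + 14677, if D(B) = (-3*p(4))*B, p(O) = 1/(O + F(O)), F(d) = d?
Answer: 14710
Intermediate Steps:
p(O) = 1/(2*O) (p(O) = 1/(O + O) = 1/(2*O))
D(B) = -3*B/8 (D(B) = (-3/(2*4))*B = (-3*⅛)*B = -3*B/8)
(z(-15, 128) + D(-48)) + 14677 = (-1*(-15) - 3/8*(-48)) + 14677 = (15 + 18) + 14677 = 33 + 14677 = 14710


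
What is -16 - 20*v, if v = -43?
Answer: 844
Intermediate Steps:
-16 - 20*v = -16 - 20*(-43) = -16 + 860 = 844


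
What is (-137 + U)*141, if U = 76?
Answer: -8601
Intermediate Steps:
(-137 + U)*141 = (-137 + 76)*141 = -61*141 = -8601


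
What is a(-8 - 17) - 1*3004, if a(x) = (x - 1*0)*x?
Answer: -2379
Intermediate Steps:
a(x) = x² (a(x) = (x + 0)*x = x*x = x²)
a(-8 - 17) - 1*3004 = (-8 - 17)² - 1*3004 = (-25)² - 3004 = 625 - 3004 = -2379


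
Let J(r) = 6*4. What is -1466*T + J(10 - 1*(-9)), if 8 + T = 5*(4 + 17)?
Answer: -142178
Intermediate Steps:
T = 97 (T = -8 + 5*(4 + 17) = -8 + 5*21 = -8 + 105 = 97)
J(r) = 24
-1466*T + J(10 - 1*(-9)) = -1466*97 + 24 = -142202 + 24 = -142178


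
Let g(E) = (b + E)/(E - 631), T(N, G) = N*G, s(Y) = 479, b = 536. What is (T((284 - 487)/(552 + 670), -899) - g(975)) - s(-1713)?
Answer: -70211873/210184 ≈ -334.05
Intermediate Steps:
T(N, G) = G*N
g(E) = (536 + E)/(-631 + E) (g(E) = (536 + E)/(E - 631) = (536 + E)/(-631 + E))
(T((284 - 487)/(552 + 670), -899) - g(975)) - s(-1713) = (-899*(284 - 487)/(552 + 670) - (536 + 975)/(-631 + 975)) - 1*479 = (-(-182497)/1222 - 1511/344) - 479 = (-899*(-203/1222) - 1*1511/344) - 479 = (182497/1222 - 1511/344) - 479 = 30466263/210184 - 479 = -70211873/210184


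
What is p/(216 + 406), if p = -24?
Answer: -12/311 ≈ -0.038585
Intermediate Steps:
p/(216 + 406) = -24/(216 + 406) = -24/622 = -24*1/622 = -12/311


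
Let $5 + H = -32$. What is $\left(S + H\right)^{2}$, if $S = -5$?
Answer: $1764$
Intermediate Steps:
$H = -37$ ($H = -5 - 32 = -37$)
$\left(S + H\right)^{2} = \left(-5 - 37\right)^{2} = \left(-42\right)^{2} = 1764$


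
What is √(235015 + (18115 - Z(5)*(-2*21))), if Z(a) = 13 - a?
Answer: √253466 ≈ 503.45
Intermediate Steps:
√(235015 + (18115 - Z(5)*(-2*21))) = √(235015 + (18115 - (13 - 1*5)*(-2*21))) = √(235015 + (18115 - (13 - 5)*(-42))) = √(235015 + (18115 - 8*(-42))) = √(235015 + (18115 - 1*(-336))) = √(235015 + (18115 + 336)) = √(235015 + 18451) = √253466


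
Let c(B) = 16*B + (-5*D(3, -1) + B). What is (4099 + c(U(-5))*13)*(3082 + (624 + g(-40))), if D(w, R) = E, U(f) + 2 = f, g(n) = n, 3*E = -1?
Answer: 9435062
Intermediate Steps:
E = -⅓ (E = (⅓)*(-1) = -⅓ ≈ -0.33333)
U(f) = -2 + f
D(w, R) = -⅓
c(B) = 5/3 + 17*B (c(B) = 16*B + (-5*(-⅓) + B) = 16*B + (5/3 + B) = 5/3 + 17*B)
(4099 + c(U(-5))*13)*(3082 + (624 + g(-40))) = (4099 + (5/3 + 17*(-2 - 5))*13)*(3082 + (624 - 40)) = (4099 + (5/3 + 17*(-7))*13)*(3082 + 584) = (4099 + (5/3 - 119)*13)*3666 = (4099 - 352/3*13)*3666 = (4099 - 4576/3)*3666 = (7721/3)*3666 = 9435062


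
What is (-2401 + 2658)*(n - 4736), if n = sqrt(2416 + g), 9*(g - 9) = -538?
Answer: -1217152 + 257*sqrt(21287)/3 ≈ -1.2047e+6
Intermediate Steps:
g = -457/9 (g = 9 + (1/9)*(-538) = 9 - 538/9 = -457/9 ≈ -50.778)
n = sqrt(21287)/3 (n = sqrt(2416 - 457/9) = sqrt(21287/9) = sqrt(21287)/3 ≈ 48.634)
(-2401 + 2658)*(n - 4736) = (-2401 + 2658)*(sqrt(21287)/3 - 4736) = 257*(-4736 + sqrt(21287)/3) = -1217152 + 257*sqrt(21287)/3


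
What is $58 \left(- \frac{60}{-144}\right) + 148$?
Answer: $\frac{1033}{6} \approx 172.17$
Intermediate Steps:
$58 \left(- \frac{60}{-144}\right) + 148 = 58 \left(\left(-60\right) \left(- \frac{1}{144}\right)\right) + 148 = 58 \cdot \frac{5}{12} + 148 = \frac{145}{6} + 148 = \frac{1033}{6}$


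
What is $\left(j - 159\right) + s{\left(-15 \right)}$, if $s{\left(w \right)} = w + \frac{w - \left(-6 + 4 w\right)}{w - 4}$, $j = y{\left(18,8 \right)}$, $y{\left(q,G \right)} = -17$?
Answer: $- \frac{3680}{19} \approx -193.68$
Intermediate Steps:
$j = -17$
$s{\left(w \right)} = w + \frac{6 - 3 w}{-4 + w}$ ($s{\left(w \right)} = w + \frac{w - \left(-6 + 4 w\right)}{-4 + w} = w + \frac{6 - 3 w}{-4 + w}$)
$\left(j - 159\right) + s{\left(-15 \right)} = \left(-17 - 159\right) + \frac{6 + \left(-15\right)^{2} - -105}{-4 - 15} = -176 + \frac{6 + 225 + 105}{-19} = -176 - \frac{336}{19} = - \frac{3680}{19}$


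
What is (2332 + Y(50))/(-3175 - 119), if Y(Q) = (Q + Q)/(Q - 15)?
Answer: -908/1281 ≈ -0.70882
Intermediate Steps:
Y(Q) = 2*Q/(-15 + Q) (Y(Q) = (2*Q)/(-15 + Q) = 2*Q/(-15 + Q))
(2332 + Y(50))/(-3175 - 119) = (2332 + 2*50/(-15 + 50))/(-3175 - 119) = (2332 + 2*50/35)/(-3294) = (2332 + 2*50*(1/35))*(-1/3294) = (2332 + 20/7)*(-1/3294) = (16344/7)*(-1/3294) = -908/1281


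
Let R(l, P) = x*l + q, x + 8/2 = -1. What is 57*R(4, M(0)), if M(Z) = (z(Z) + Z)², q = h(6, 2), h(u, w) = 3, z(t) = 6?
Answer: -969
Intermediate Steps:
x = -5 (x = -4 - 1 = -5)
q = 3
M(Z) = (6 + Z)²
R(l, P) = 3 - 5*l (R(l, P) = -5*l + 3 = 3 - 5*l)
57*R(4, M(0)) = 57*(3 - 5*4) = 57*(3 - 20) = 57*(-17) = -969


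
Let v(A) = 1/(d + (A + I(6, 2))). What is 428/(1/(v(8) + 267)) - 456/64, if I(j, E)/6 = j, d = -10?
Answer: 15542279/136 ≈ 1.1428e+5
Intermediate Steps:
I(j, E) = 6*j
v(A) = 1/(26 + A) (v(A) = 1/(-10 + (A + 6*6)) = 1/(-10 + (A + 36)) = 1/(-10 + (36 + A)) = 1/(26 + A))
428/(1/(v(8) + 267)) - 456/64 = 428/(1/(1/(26 + 8) + 267)) - 456/64 = 428/(1/(1/34 + 267)) - 456*1/64 = 428/(1/(1/34 + 267)) - 57/8 = 428/(1/(9079/34)) - 57/8 = 428/(34/9079) - 57/8 = 428*(9079/34) - 57/8 = 1942906/17 - 57/8 = 15542279/136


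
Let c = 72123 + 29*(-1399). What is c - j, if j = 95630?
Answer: -64078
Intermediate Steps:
c = 31552 (c = 72123 - 40571 = 31552)
c - j = 31552 - 1*95630 = 31552 - 95630 = -64078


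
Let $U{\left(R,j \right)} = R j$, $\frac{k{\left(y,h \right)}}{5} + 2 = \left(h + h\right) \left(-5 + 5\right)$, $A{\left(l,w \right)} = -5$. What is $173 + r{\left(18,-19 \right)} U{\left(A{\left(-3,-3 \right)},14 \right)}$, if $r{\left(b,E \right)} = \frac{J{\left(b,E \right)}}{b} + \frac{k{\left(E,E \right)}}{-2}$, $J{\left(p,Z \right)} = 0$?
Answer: $-177$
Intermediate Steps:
$k{\left(y,h \right)} = -10$ ($k{\left(y,h \right)} = -10 + 5 \left(h + h\right) \left(-5 + 5\right) = -10 + 5 \cdot 2 h 0 = -10 + 5 \cdot 0 = -10 + 0 = -10$)
$r{\left(b,E \right)} = 5$ ($r{\left(b,E \right)} = \frac{0}{b} - \frac{10}{-2} = 0 - -5 = 0 + 5 = 5$)
$173 + r{\left(18,-19 \right)} U{\left(A{\left(-3,-3 \right)},14 \right)} = 173 + 5 \left(\left(-5\right) 14\right) = 173 + 5 \left(-70\right) = 173 - 350 = -177$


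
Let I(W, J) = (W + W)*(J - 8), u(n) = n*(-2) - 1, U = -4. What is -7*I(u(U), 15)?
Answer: -686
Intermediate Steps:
u(n) = -1 - 2*n (u(n) = -2*n - 1 = -1 - 2*n)
I(W, J) = 2*W*(-8 + J) (I(W, J) = (2*W)*(-8 + J) = 2*W*(-8 + J))
-7*I(u(U), 15) = -14*(-1 - 2*(-4))*(-8 + 15) = -14*(-1 + 8)*7 = -14*7*7 = -7*98 = -686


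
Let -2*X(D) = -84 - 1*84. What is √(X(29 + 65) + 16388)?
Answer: 2*√4118 ≈ 128.34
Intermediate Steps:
X(D) = 84 (X(D) = -(-84 - 1*84)/2 = -(-84 - 84)/2 = -½*(-168) = 84)
√(X(29 + 65) + 16388) = √(84 + 16388) = √16472 = 2*√4118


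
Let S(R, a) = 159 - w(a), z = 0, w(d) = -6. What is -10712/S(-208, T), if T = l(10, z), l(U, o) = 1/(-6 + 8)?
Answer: -10712/165 ≈ -64.921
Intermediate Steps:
l(U, o) = ½ (l(U, o) = 1/2 = ½)
T = ½ ≈ 0.50000
S(R, a) = 165 (S(R, a) = 159 - 1*(-6) = 159 + 6 = 165)
-10712/S(-208, T) = -10712/165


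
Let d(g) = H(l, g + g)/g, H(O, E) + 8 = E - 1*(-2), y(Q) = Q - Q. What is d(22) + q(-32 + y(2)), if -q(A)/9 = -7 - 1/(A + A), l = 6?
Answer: 45469/704 ≈ 64.587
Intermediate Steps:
y(Q) = 0
H(O, E) = -6 + E (H(O, E) = -8 + (E - 1*(-2)) = -8 + (E + 2) = -8 + (2 + E) = -6 + E)
d(g) = (-6 + 2*g)/g (d(g) = (-6 + (g + g))/g = (-6 + 2*g)/g)
q(A) = 63 + 9/(2*A) (q(A) = -9*(-7 - 1/(A + A)) = -9*(-7 - 1/(2*A)) = 63 + 9/(2*A))
d(22) + q(-32 + y(2)) = (2 - 6/22) + (63 + 9/(2*(-32 + 0))) = (2 - 6*1/22) + (63 + (9/2)/(-32)) = (2 - 3/11) + (63 + (9/2)*(-1/32)) = 19/11 + (63 - 9/64) = 19/11 + 4023/64 = 45469/704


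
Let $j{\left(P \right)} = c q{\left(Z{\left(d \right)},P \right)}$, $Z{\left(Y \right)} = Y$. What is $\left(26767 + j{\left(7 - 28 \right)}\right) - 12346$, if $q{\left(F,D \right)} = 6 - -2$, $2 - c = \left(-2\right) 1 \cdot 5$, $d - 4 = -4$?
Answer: $14517$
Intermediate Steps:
$d = 0$ ($d = 4 - 4 = 0$)
$c = 12$ ($c = 2 - \left(-2\right) 1 \cdot 5 = 2 - \left(-2\right) 5 = 2 - -10 = 2 + 10 = 12$)
$q{\left(F,D \right)} = 8$ ($q{\left(F,D \right)} = 6 + 2 = 8$)
$j{\left(P \right)} = 96$ ($j{\left(P \right)} = 12 \cdot 8 = 96$)
$\left(26767 + j{\left(7 - 28 \right)}\right) - 12346 = \left(26767 + 96\right) - 12346 = 26863 - 12346 = 14517$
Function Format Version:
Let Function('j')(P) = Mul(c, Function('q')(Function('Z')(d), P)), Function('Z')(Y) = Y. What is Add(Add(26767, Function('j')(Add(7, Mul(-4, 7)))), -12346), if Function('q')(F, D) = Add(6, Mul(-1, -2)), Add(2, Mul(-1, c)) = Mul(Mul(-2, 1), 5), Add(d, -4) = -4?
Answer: 14517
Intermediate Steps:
d = 0 (d = Add(4, -4) = 0)
c = 12 (c = Add(2, Mul(-1, Mul(Mul(-2, 1), 5))) = Add(2, Mul(-1, Mul(-2, 5))) = Add(2, Mul(-1, -10)) = Add(2, 10) = 12)
Function('q')(F, D) = 8 (Function('q')(F, D) = Add(6, 2) = 8)
Function('j')(P) = 96 (Function('j')(P) = Mul(12, 8) = 96)
Add(Add(26767, Function('j')(Add(7, Mul(-4, 7)))), -12346) = Add(Add(26767, 96), -12346) = Add(26863, -12346) = 14517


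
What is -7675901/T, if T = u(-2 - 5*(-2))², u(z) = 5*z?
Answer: -7675901/1600 ≈ -4797.4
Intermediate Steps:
T = 1600 (T = (5*(-2 - 5*(-2)))² = (5*(-2 + 10))² = (5*8)² = 40² = 1600)
-7675901/T = -7675901/1600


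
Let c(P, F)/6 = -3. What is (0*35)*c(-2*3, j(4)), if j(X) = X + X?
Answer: 0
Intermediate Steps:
j(X) = 2*X
c(P, F) = -18 (c(P, F) = 6*(-3) = -18)
(0*35)*c(-2*3, j(4)) = (0*35)*(-18) = 0*(-18) = 0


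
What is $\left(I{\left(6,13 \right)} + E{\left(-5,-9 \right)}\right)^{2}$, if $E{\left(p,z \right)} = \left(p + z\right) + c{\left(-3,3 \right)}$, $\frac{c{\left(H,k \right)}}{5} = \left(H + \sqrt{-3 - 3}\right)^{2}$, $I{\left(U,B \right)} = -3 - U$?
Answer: $-5336 + 480 i \sqrt{6} \approx -5336.0 + 1175.8 i$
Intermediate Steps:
$c{\left(H,k \right)} = 5 \left(H + i \sqrt{6}\right)^{2}$ ($c{\left(H,k \right)} = 5 \left(H + \sqrt{-3 - 3}\right)^{2} = 5 \left(H + \sqrt{-6}\right)^{2} = 5 \left(H + i \sqrt{6}\right)^{2}$)
$E{\left(p,z \right)} = p + z + 5 \left(-3 + i \sqrt{6}\right)^{2}$ ($E{\left(p,z \right)} = \left(p + z\right) + 5 \left(-3 + i \sqrt{6}\right)^{2} = p + z + 5 \left(-3 + i \sqrt{6}\right)^{2}$)
$\left(I{\left(6,13 \right)} + E{\left(-5,-9 \right)}\right)^{2} = \left(\left(-3 - 6\right) - \left(-1 + 30 i \sqrt{6}\right)\right)^{2} = \left(\left(-3 - 6\right) + \left(1 - 30 i \sqrt{6}\right)\right)^{2} = \left(-9 + \left(1 - 30 i \sqrt{6}\right)\right)^{2} = \left(-8 - 30 i \sqrt{6}\right)^{2}$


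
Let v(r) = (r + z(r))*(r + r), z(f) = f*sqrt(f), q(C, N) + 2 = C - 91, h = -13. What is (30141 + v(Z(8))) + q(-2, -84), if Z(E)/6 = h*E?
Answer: 808798 + 3115008*I*sqrt(39) ≈ 8.088e+5 + 1.9453e+7*I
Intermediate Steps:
Z(E) = -78*E (Z(E) = 6*(-13*E) = -78*E)
q(C, N) = -93 + C (q(C, N) = -2 + (C - 91) = -2 + (-91 + C) = -93 + C)
z(f) = f**(3/2)
v(r) = 2*r*(r + r**(3/2)) (v(r) = (r + r**(3/2))*(r + r) = (r + r**(3/2))*(2*r) = 2*r*(r + r**(3/2)))
(30141 + v(Z(8))) + q(-2, -84) = (30141 + 2*(-78*8)*(-78*8 + (-78*8)**(3/2))) + (-93 - 2) = (30141 + 2*(-624)*(-624 + (-624)**(3/2))) - 95 = (30141 + 2*(-624)*(-624 - 2496*I*sqrt(39))) - 95 = (30141 + (778752 + 3115008*I*sqrt(39))) - 95 = (808893 + 3115008*I*sqrt(39)) - 95 = 808798 + 3115008*I*sqrt(39)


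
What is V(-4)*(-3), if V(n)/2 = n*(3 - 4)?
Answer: -24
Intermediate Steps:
V(n) = -2*n (V(n) = 2*(n*(3 - 4)) = 2*(n*(-1)) = 2*(-n) = -2*n)
V(-4)*(-3) = -2*(-4)*(-3) = 8*(-3) = -24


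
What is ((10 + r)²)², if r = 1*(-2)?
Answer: 4096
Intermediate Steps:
r = -2
((10 + r)²)² = ((10 - 2)²)² = (8²)² = 64² = 4096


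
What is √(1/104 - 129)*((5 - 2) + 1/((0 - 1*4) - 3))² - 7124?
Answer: -7124 + 100*I*√348790/637 ≈ -7124.0 + 92.713*I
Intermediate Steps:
√(1/104 - 129)*((5 - 2) + 1/((0 - 1*4) - 3))² - 7124 = √(1/104 - 129)*(3 + 1/((0 - 4) - 3))² - 7124 = √(-13415/104)*(3 + 1/(-4 - 3))² - 7124 = (I*√348790/52)*(3 + 1/(-7))² - 7124 = (I*√348790/52)*(3 - ⅐)² - 7124 = (I*√348790/52)*(20/7)² - 7124 = (I*√348790/52)*(400/49) - 7124 = 100*I*√348790/637 - 7124 = -7124 + 100*I*√348790/637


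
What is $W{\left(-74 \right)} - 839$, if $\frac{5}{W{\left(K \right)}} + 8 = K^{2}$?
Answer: $- \frac{4587647}{5468} \approx -839.0$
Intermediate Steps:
$W{\left(K \right)} = \frac{5}{-8 + K^{2}}$
$W{\left(-74 \right)} - 839 = \frac{5}{-8 + \left(-74\right)^{2}} - 839 = \frac{5}{-8 + 5476} - 839 = \frac{5}{5468} - 839 = - \frac{4587647}{5468}$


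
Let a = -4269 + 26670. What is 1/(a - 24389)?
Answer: -1/1988 ≈ -0.00050302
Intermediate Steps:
a = 22401
1/(a - 24389) = 1/(22401 - 24389) = 1/(-1988) = -1/1988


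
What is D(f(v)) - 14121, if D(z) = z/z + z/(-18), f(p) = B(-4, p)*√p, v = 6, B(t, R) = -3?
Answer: -14120 + √6/6 ≈ -14120.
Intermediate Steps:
f(p) = -3*√p
D(z) = 1 - z/18 (D(z) = 1 + z*(-1/18) = 1 - z/18)
D(f(v)) - 14121 = (1 - (-1)*√6/6) - 14121 = (1 + √6/6) - 14121 = -14120 + √6/6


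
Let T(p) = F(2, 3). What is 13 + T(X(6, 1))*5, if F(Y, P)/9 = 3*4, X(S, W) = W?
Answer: 553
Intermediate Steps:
F(Y, P) = 108 (F(Y, P) = 9*(3*4) = 9*12 = 108)
T(p) = 108
13 + T(X(6, 1))*5 = 13 + 108*5 = 13 + 540 = 553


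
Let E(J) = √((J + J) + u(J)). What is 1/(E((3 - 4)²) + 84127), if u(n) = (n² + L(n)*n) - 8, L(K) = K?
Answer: 84127/7077352133 - 2*I/7077352133 ≈ 1.1887e-5 - 2.8259e-10*I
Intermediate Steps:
u(n) = -8 + 2*n² (u(n) = (n² + n*n) - 8 = (n² + n²) - 8 = 2*n² - 8 = -8 + 2*n²)
E(J) = √(-8 + 2*J + 2*J²) (E(J) = √((J + J) + (-8 + 2*J²)) = √(2*J + (-8 + 2*J²)) = √(-8 + 2*J + 2*J²))
1/(E((3 - 4)²) + 84127) = 1/(√(-8 + 2*(3 - 4)² + 2*((3 - 4)²)²) + 84127) = 1/(√(-8 + 2*(-1)² + 2*((-1)²)²) + 84127) = 1/(√(-8 + 2*1 + 2*1²) + 84127) = 1/(√(-8 + 2 + 2*1) + 84127) = 1/(√(-8 + 2 + 2) + 84127) = 1/(√(-4) + 84127) = 1/(2*I + 84127) = 1/(84127 + 2*I) = (84127 - 2*I)/7077352133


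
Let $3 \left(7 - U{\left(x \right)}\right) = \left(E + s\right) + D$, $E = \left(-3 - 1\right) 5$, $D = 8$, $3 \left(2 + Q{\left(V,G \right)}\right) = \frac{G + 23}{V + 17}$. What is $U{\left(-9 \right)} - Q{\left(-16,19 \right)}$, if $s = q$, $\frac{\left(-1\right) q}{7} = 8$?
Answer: $\frac{53}{3} \approx 17.667$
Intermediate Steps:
$Q{\left(V,G \right)} = -2 + \frac{23 + G}{3 \left(17 + V\right)}$ ($Q{\left(V,G \right)} = -2 + \frac{\left(G + 23\right) \frac{1}{V + 17}}{3} = -2 + \frac{\left(23 + G\right) \frac{1}{17 + V}}{3} = -2 + \frac{\frac{1}{17 + V} \left(23 + G\right)}{3} = -2 + \frac{23 + G}{3 \left(17 + V\right)}$)
$q = -56$ ($q = \left(-7\right) 8 = -56$)
$s = -56$
$E = -20$ ($E = \left(-4\right) 5 = -20$)
$U{\left(x \right)} = \frac{89}{3}$ ($U{\left(x \right)} = 7 - \frac{\left(-20 - 56\right) + 8}{3} = 7 - \frac{-76 + 8}{3} = 7 - - \frac{68}{3} = 7 + \frac{68}{3} = \frac{89}{3}$)
$U{\left(-9 \right)} - Q{\left(-16,19 \right)} = \frac{89}{3} - \frac{-79 + 19 - -96}{3 \left(17 - 16\right)} = \frac{89}{3} - \frac{-79 + 19 + 96}{3 \cdot 1} = \frac{89}{3} - \frac{1}{3} \cdot 1 \cdot 36 = \frac{89}{3} - 12 = \frac{53}{3}$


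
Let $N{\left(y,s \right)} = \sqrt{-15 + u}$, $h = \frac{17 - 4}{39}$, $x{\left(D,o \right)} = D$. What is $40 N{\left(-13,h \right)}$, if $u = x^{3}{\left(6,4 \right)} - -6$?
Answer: $120 \sqrt{23} \approx 575.5$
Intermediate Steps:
$h = \frac{1}{3}$ ($h = \left(17 - 4\right) \frac{1}{39} = 13 \cdot \frac{1}{39} = \frac{1}{3} \approx 0.33333$)
$u = 222$ ($u = 6^{3} - -6 = 216 + 6 = 222$)
$N{\left(y,s \right)} = 3 \sqrt{23}$ ($N{\left(y,s \right)} = \sqrt{-15 + 222} = \sqrt{207} = 3 \sqrt{23}$)
$40 N{\left(-13,h \right)} = 40 \cdot 3 \sqrt{23} = 120 \sqrt{23}$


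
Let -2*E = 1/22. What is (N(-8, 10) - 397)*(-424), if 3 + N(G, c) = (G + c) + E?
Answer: 1856378/11 ≈ 1.6876e+5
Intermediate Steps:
E = -1/44 (E = -½/22 = -½*1/22 = -1/44 ≈ -0.022727)
N(G, c) = -133/44 + G + c (N(G, c) = -3 + ((G + c) - 1/44) = -3 + (-1/44 + G + c) = -133/44 + G + c)
(N(-8, 10) - 397)*(-424) = ((-133/44 - 8 + 10) - 397)*(-424) = (-45/44 - 397)*(-424) = -17513/44*(-424) = 1856378/11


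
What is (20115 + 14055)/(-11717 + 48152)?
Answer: 2278/2429 ≈ 0.93783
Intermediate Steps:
(20115 + 14055)/(-11717 + 48152) = 34170/36435 = 34170*(1/36435) = 2278/2429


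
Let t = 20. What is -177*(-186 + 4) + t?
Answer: 32234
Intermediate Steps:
-177*(-186 + 4) + t = -177*(-186 + 4) + 20 = -177*(-182) + 20 = 32214 + 20 = 32234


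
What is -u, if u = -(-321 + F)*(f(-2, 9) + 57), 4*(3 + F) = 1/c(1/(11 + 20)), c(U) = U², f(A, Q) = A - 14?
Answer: -13735/4 ≈ -3433.8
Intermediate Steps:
f(A, Q) = -14 + A
F = 949/4 (F = -3 + 1/(4*((1/(11 + 20))²)) = -3 + 1/(4*((1/31)²)) = -3 + 1/(4*(1/961)) = -3 + (¼)*961 = -3 + 961/4 = 949/4 ≈ 237.25)
u = 13735/4 (u = -(-321 + 949/4)*((-14 - 2) + 57) = -(-335)*(-16 + 57)/4 = -(-335)*41/4 = -1*(-13735/4) = 13735/4 ≈ 3433.8)
-u = -1*13735/4 = -13735/4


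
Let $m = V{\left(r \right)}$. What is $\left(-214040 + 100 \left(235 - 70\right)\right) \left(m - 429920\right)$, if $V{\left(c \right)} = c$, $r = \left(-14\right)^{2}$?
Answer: $84887678960$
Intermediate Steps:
$r = 196$
$m = 196$
$\left(-214040 + 100 \left(235 - 70\right)\right) \left(m - 429920\right) = \left(-214040 + 100 \left(235 - 70\right)\right) \left(196 - 429920\right) = \left(-214040 + 100 \cdot 165\right) \left(-429724\right) = \left(-214040 + 16500\right) \left(-429724\right) = \left(-197540\right) \left(-429724\right) = 84887678960$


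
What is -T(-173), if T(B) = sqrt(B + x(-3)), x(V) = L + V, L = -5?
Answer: -I*sqrt(181) ≈ -13.454*I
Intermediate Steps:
x(V) = -5 + V
T(B) = sqrt(-8 + B) (T(B) = sqrt(B + (-5 - 3)) = sqrt(B - 8) = sqrt(-8 + B))
-T(-173) = -sqrt(-8 - 173) = -sqrt(-181) = -I*sqrt(181)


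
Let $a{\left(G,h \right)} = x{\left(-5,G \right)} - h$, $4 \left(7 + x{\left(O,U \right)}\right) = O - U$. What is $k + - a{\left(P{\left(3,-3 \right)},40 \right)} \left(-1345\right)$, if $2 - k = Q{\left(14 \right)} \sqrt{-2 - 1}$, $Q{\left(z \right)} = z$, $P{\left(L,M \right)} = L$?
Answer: $-65903 - 14 i \sqrt{3} \approx -65903.0 - 24.249 i$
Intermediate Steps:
$x{\left(O,U \right)} = -7 - \frac{U}{4} + \frac{O}{4}$ ($x{\left(O,U \right)} = -7 + \frac{O - U}{4} = -7 + \left(- \frac{U}{4} + \frac{O}{4}\right) = -7 - \frac{U}{4} + \frac{O}{4}$)
$a{\left(G,h \right)} = - \frac{33}{4} - h - \frac{G}{4}$ ($a{\left(G,h \right)} = \left(-7 - \frac{G}{4} + \frac{1}{4} \left(-5\right)\right) - h = \left(-7 - \frac{G}{4} - \frac{5}{4}\right) - h = \left(- \frac{33}{4} - \frac{G}{4}\right) - h = - \frac{33}{4} - h - \frac{G}{4}$)
$k = 2 - 14 i \sqrt{3}$ ($k = 2 - 14 \sqrt{-2 - 1} = 2 - 14 \sqrt{-3} = 2 - 14 i \sqrt{3} \approx 2.0 - 24.249 i$)
$k + - a{\left(P{\left(3,-3 \right)},40 \right)} \left(-1345\right) = \left(2 - 14 i \sqrt{3}\right) + - (- \frac{33}{4} - 40 - \frac{3}{4}) \left(-1345\right) = \left(2 - 14 i \sqrt{3}\right) + \left(-1\right) \left(-49\right) \left(-1345\right) = \left(2 - 14 i \sqrt{3}\right) + 49 \left(-1345\right) = \left(2 - 14 i \sqrt{3}\right) - 65905 = -65903 - 14 i \sqrt{3}$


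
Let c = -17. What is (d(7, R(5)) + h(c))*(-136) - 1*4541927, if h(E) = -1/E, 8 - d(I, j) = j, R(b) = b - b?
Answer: -4543023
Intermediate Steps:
R(b) = 0
d(I, j) = 8 - j
(d(7, R(5)) + h(c))*(-136) - 1*4541927 = ((8 - 1*0) - 1/(-17))*(-136) - 1*4541927 = ((8 + 0) - 1*(-1/17))*(-136) - 4541927 = (8 + 1/17)*(-136) - 4541927 = (137/17)*(-136) - 4541927 = -1096 - 4541927 = -4543023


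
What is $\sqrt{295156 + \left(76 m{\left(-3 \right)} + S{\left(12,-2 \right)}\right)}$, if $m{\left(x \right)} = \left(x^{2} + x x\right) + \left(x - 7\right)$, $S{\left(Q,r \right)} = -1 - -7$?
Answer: $\sqrt{295770} \approx 543.85$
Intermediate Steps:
$S{\left(Q,r \right)} = 6$ ($S{\left(Q,r \right)} = -1 + 7 = 6$)
$m{\left(x \right)} = -7 + x + 2 x^{2}$ ($m{\left(x \right)} = \left(x^{2} + x^{2}\right) + \left(-7 + x\right) = 2 x^{2} + \left(-7 + x\right) = -7 + x + 2 x^{2}$)
$\sqrt{295156 + \left(76 m{\left(-3 \right)} + S{\left(12,-2 \right)}\right)} = \sqrt{295156 + \left(76 \left(-7 - 3 + 2 \left(-3\right)^{2}\right) + 6\right)} = \sqrt{295156 + \left(76 \left(-7 - 3 + 2 \cdot 9\right) + 6\right)} = \sqrt{295156 + \left(76 \left(-7 - 3 + 18\right) + 6\right)} = \sqrt{295156 + \left(76 \cdot 8 + 6\right)} = \sqrt{295156 + \left(608 + 6\right)} = \sqrt{295156 + 614} = \sqrt{295770}$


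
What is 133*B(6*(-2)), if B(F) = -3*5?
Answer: -1995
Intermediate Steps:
B(F) = -15
133*B(6*(-2)) = 133*(-15) = -1995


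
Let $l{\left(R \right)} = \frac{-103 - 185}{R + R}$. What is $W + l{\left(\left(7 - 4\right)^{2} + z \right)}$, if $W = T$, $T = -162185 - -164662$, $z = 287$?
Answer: $\frac{91631}{37} \approx 2476.5$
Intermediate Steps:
$T = 2477$ ($T = -162185 + 164662 = 2477$)
$l{\left(R \right)} = - \frac{144}{R}$ ($l{\left(R \right)} = - \frac{288}{2 R} = - 288 \frac{1}{2 R} = - \frac{144}{R}$)
$W = 2477$
$W + l{\left(\left(7 - 4\right)^{2} + z \right)} = 2477 - \frac{144}{\left(7 - 4\right)^{2} + 287} = 2477 - \frac{144}{3^{2} + 287} = 2477 - \frac{144}{9 + 287} = 2477 - \frac{144}{296} = 2477 - \frac{18}{37} = \frac{91631}{37}$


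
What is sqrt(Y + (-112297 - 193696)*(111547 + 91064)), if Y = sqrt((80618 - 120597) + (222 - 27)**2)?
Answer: sqrt(-61997547723 + I*sqrt(1954)) ≈ 0.e-4 + 2.4899e+5*I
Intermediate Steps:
Y = I*sqrt(1954) (Y = sqrt(-39979 + 195**2) = sqrt(-39979 + 38025) = sqrt(-1954) = I*sqrt(1954) ≈ 44.204*I)
sqrt(Y + (-112297 - 193696)*(111547 + 91064)) = sqrt(I*sqrt(1954) + (-112297 - 193696)*(111547 + 91064)) = sqrt(I*sqrt(1954) - 305993*202611) = sqrt(I*sqrt(1954) - 61997547723) = sqrt(-61997547723 + I*sqrt(1954))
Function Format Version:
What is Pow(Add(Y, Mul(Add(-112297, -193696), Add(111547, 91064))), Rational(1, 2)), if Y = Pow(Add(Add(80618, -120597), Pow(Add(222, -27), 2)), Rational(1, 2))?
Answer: Pow(Add(-61997547723, Mul(I, Pow(1954, Rational(1, 2)))), Rational(1, 2)) ≈ Add(0.e-4, Mul(2.4899e+5, I))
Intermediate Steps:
Y = Mul(I, Pow(1954, Rational(1, 2))) (Y = Pow(Add(-39979, Pow(195, 2)), Rational(1, 2)) = Pow(Add(-39979, 38025), Rational(1, 2)) = Pow(-1954, Rational(1, 2)) = Mul(I, Pow(1954, Rational(1, 2))) ≈ Mul(44.204, I))
Pow(Add(Y, Mul(Add(-112297, -193696), Add(111547, 91064))), Rational(1, 2)) = Pow(Add(Mul(I, Pow(1954, Rational(1, 2))), Mul(Add(-112297, -193696), Add(111547, 91064))), Rational(1, 2)) = Pow(Add(Mul(I, Pow(1954, Rational(1, 2))), Mul(-305993, 202611)), Rational(1, 2)) = Pow(Add(Mul(I, Pow(1954, Rational(1, 2))), -61997547723), Rational(1, 2)) = Pow(Add(-61997547723, Mul(I, Pow(1954, Rational(1, 2)))), Rational(1, 2))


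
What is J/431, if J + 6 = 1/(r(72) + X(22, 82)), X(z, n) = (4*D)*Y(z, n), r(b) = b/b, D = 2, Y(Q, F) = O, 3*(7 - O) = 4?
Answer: -831/59909 ≈ -0.013871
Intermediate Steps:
O = 17/3 (O = 7 - 1/3*4 = 7 - 4/3 = 17/3 ≈ 5.6667)
Y(Q, F) = 17/3
r(b) = 1
X(z, n) = 136/3 (X(z, n) = (4*2)*(17/3) = 8*(17/3) = 136/3)
J = -831/139 (J = -6 + 1/(1 + 136/3) = -6 + 1/(139/3) = -6 + 3/139 = -831/139 ≈ -5.9784)
J/431 = -831/139/431 = -831/139*1/431 = -831/59909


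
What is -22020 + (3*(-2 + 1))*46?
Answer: -22158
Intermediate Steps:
-22020 + (3*(-2 + 1))*46 = -22020 + (3*(-1))*46 = -22020 - 3*46 = -22020 - 138 = -22158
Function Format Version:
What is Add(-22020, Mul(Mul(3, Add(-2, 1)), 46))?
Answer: -22158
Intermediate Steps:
Add(-22020, Mul(Mul(3, Add(-2, 1)), 46)) = Add(-22020, Mul(Mul(3, -1), 46)) = Add(-22020, Mul(-3, 46)) = Add(-22020, -138) = -22158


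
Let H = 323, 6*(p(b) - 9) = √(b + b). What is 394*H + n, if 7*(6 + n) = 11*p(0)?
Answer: 890891/7 ≈ 1.2727e+5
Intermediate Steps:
p(b) = 9 + √2*√b/6 (p(b) = 9 + √(b + b)/6 = 9 + √(2*b)/6 = 9 + (√2*√b)/6 = 9 + √2*√b/6)
n = 57/7 (n = -6 + (11*(9 + √2*√0/6))/7 = -6 + (11*(9 + (⅙)*√2*0))/7 = -6 + (11*(9 + 0))/7 = -6 + (11*9)/7 = -6 + (⅐)*99 = -6 + 99/7 = 57/7 ≈ 8.1429)
394*H + n = 394*323 + 57/7 = 127262 + 57/7 = 890891/7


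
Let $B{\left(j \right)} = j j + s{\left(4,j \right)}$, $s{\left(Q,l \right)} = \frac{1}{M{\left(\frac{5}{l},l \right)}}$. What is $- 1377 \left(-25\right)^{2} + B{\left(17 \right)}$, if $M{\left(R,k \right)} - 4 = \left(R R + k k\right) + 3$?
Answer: $- \frac{73618090895}{85569} \approx -8.6034 \cdot 10^{5}$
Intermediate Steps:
$M{\left(R,k \right)} = 7 + R^{2} + k^{2}$ ($M{\left(R,k \right)} = 4 + \left(\left(R R + k k\right) + 3\right) = 4 + \left(\left(R^{2} + k^{2}\right) + 3\right) = 4 + \left(3 + R^{2} + k^{2}\right) = 7 + R^{2} + k^{2}$)
$s{\left(Q,l \right)} = \frac{1}{7 + l^{2} + \frac{25}{l^{2}}}$ ($s{\left(Q,l \right)} = \frac{1}{7 + \left(\frac{5}{l}\right)^{2} + l^{2}} = \frac{1}{7 + \frac{25}{l^{2}} + l^{2}} = \frac{1}{7 + l^{2} + \frac{25}{l^{2}}}$)
$B{\left(j \right)} = j^{2} + \frac{j^{2}}{25 + j^{2} \left(7 + j^{2}\right)}$ ($B{\left(j \right)} = j j + \frac{j^{2}}{25 + j^{2} \left(7 + j^{2}\right)} = j^{2} + \frac{j^{2}}{25 + j^{2} \left(7 + j^{2}\right)}$)
$- 1377 \left(-25\right)^{2} + B{\left(17 \right)} = - 1377 \left(-25\right)^{2} + \frac{17^{2} \left(26 + 17^{2} \left(7 + 17^{2}\right)\right)}{25 + 17^{2} \left(7 + 17^{2}\right)} = \left(-1377\right) 625 + \frac{289 \left(26 + 289 \left(7 + 289\right)\right)}{25 + 289 \left(7 + 289\right)} = -860625 + \frac{289 \left(26 + 289 \cdot 296\right)}{25 + 289 \cdot 296} = -860625 + \frac{289 \left(26 + 85544\right)}{25 + 85544} = -860625 + 289 \cdot \frac{1}{85569} \cdot 85570 = -860625 + \frac{24729730}{85569} = - \frac{73618090895}{85569}$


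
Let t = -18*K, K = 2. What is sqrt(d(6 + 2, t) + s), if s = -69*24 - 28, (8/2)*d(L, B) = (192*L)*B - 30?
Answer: I*sqrt(62062)/2 ≈ 124.56*I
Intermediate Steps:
t = -36 (t = -18*2 = -36)
d(L, B) = -15/2 + 48*B*L (d(L, B) = ((192*L)*B - 30)/4 = (192*B*L - 30)/4 = (-30 + 192*B*L)/4 = -15/2 + 48*B*L)
s = -1684 (s = -1656 - 28 = -1684)
sqrt(d(6 + 2, t) + s) = sqrt((-15/2 + 48*(-36)*(6 + 2)) - 1684) = sqrt((-15/2 + 48*(-36)*8) - 1684) = sqrt((-15/2 - 13824) - 1684) = sqrt(-27663/2 - 1684) = sqrt(-31031/2) = I*sqrt(62062)/2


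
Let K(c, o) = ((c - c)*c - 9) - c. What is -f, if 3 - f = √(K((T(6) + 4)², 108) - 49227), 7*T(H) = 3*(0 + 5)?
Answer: -3 + I*√2414413/7 ≈ -3.0 + 221.98*I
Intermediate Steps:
T(H) = 15/7 (T(H) = (3*(0 + 5))/7 = (3*5)/7 = (⅐)*15 = 15/7)
K(c, o) = -9 - c (K(c, o) = (0*c - 9) - c = (0 - 9) - c = -9 - c)
f = 3 - I*√2414413/7 (f = 3 - √((-9 - (15/7 + 4)²) - 49227) = 3 - √((-9 - (43/7)²) - 49227) = 3 - √((-9 - 1*1849/49) - 49227) = 3 - √((-9 - 1849/49) - 49227) = 3 - √(-2290/49 - 49227) = 3 - √(-2414413/49) = 3 - I*√2414413/7 ≈ 3.0 - 221.98*I)
-f = -(3 - I*√2414413/7) = -3 + I*√2414413/7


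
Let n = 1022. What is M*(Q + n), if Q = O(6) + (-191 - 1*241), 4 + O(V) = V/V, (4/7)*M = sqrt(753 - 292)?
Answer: 4109*sqrt(461)/4 ≈ 22056.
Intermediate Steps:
M = 7*sqrt(461)/4 (M = 7*sqrt(753 - 292)/4 = 7*sqrt(461)/4 ≈ 37.574)
O(V) = -3 (O(V) = -4 + V/V = -4 + 1 = -3)
Q = -435 (Q = -3 + (-191 - 1*241) = -3 + (-191 - 241) = -3 - 432 = -435)
M*(Q + n) = (7*sqrt(461)/4)*(-435 + 1022) = (7*sqrt(461)/4)*587 = 4109*sqrt(461)/4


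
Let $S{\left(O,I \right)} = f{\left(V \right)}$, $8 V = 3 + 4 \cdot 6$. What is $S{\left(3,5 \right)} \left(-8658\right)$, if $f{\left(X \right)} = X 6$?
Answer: $- \frac{350649}{2} \approx -1.7532 \cdot 10^{5}$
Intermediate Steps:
$V = \frac{27}{8}$ ($V = \frac{3 + 4 \cdot 6}{8} = \frac{3 + 24}{8} = \frac{1}{8} \cdot 27 = \frac{27}{8} \approx 3.375$)
$f{\left(X \right)} = 6 X$
$S{\left(O,I \right)} = \frac{81}{4}$ ($S{\left(O,I \right)} = 6 \cdot \frac{27}{8} = \frac{81}{4}$)
$S{\left(3,5 \right)} \left(-8658\right) = \frac{81}{4} \left(-8658\right) = - \frac{350649}{2}$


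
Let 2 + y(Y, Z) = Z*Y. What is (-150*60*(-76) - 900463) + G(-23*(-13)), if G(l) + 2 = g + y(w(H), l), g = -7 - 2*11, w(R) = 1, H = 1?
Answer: -216197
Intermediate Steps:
g = -29 (g = -7 - 22 = -29)
y(Y, Z) = -2 + Y*Z (y(Y, Z) = -2 + Z*Y = -2 + Y*Z)
G(l) = -33 + l (G(l) = -2 + (-29 + (-2 + 1*l)) = -2 + (-29 + (-2 + l)) = -2 + (-31 + l) = -33 + l)
(-150*60*(-76) - 900463) + G(-23*(-13)) = (-150*60*(-76) - 900463) + (-33 - 23*(-13)) = (-9000*(-76) - 900463) + (-33 + 299) = (684000 - 900463) + 266 = -216463 + 266 = -216197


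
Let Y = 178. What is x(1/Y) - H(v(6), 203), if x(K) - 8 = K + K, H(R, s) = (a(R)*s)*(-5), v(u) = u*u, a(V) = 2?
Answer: 181383/89 ≈ 2038.0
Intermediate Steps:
v(u) = u**2
H(R, s) = -10*s (H(R, s) = (2*s)*(-5) = -10*s)
x(K) = 8 + 2*K (x(K) = 8 + (K + K) = 8 + 2*K)
x(1/Y) - H(v(6), 203) = (8 + 2/178) - (-10)*203 = (8 + 2*(1/178)) - 1*(-2030) = (8 + 1/89) + 2030 = 713/89 + 2030 = 181383/89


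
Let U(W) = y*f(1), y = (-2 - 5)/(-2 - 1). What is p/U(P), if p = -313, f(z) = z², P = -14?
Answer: -939/7 ≈ -134.14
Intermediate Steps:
y = 7/3 (y = -7/(-3) = -7*(-⅓) = 7/3 ≈ 2.3333)
U(W) = 7/3 (U(W) = (7/3)*1² = (7/3)*1 = 7/3)
p/U(P) = -313/7/3 = -313*3/7 = -939/7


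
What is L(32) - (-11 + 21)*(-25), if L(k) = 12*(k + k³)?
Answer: 393850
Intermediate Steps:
L(k) = 12*k + 12*k³
L(32) - (-11 + 21)*(-25) = 12*32*(1 + 32²) - (-11 + 21)*(-25) = 12*32*(1 + 1024) - 10*(-25) = 12*32*1025 - 1*(-250) = 393600 + 250 = 393850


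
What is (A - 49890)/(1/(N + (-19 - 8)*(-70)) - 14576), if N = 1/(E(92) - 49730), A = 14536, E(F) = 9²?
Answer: 3317499474586/1367762363135 ≈ 2.4255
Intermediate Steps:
E(F) = 81
N = -1/49649 (N = 1/(81 - 49730) = 1/(-49649) = -1/49649 ≈ -2.0141e-5)
(A - 49890)/(1/(N + (-19 - 8)*(-70)) - 14576) = (14536 - 49890)/(1/(-1/49649 + (-19 - 8)*(-70)) - 14576) = -35354/(1/(-1/49649 - 27*(-70)) - 14576) = -35354/(1/(-1/49649 + 1890) - 14576) = -35354/(1/(93836609/49649) - 14576) = -35354/(49649/93836609 - 14576) = -35354/(-1367762363135/93836609) = -35354*(-93836609/1367762363135) = 3317499474586/1367762363135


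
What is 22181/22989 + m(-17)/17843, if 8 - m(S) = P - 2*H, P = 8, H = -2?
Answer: 395683627/410192727 ≈ 0.96463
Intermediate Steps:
m(S) = -4 (m(S) = 8 - (8 - 2*(-2)) = 8 - (8 + 4) = 8 - 1*12 = 8 - 12 = -4)
22181/22989 + m(-17)/17843 = 22181/22989 - 4/17843 = 395683627/410192727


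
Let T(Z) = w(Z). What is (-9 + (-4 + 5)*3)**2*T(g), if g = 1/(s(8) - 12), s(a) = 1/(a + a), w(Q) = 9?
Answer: 324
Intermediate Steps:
s(a) = 1/(2*a)
g = -16/191 (g = 1/((1/2)/8 - 12) = 1/((1/2)*(1/8) - 12) = 1/(1/16 - 12) = 1/(-191/16) = -16/191 ≈ -0.083770)
T(Z) = 9
(-9 + (-4 + 5)*3)**2*T(g) = (-9 + (-4 + 5)*3)**2*9 = (-9 + 1*3)**2*9 = (-9 + 3)**2*9 = (-6)**2*9 = 36*9 = 324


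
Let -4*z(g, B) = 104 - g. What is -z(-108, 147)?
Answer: 53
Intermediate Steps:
z(g, B) = -26 + g/4 (z(g, B) = -(104 - g)/4 = -26 + g/4)
-z(-108, 147) = -(-26 + (¼)*(-108)) = -(-26 - 27) = -1*(-53) = 53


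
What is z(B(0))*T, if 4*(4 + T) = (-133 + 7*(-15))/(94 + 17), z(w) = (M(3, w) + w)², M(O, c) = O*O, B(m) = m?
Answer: -27189/74 ≈ -367.42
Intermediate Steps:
M(O, c) = O²
z(w) = (9 + w)² (z(w) = (3² + w)² = (9 + w)²)
T = -1007/222 (T = -4 + ((-133 + 7*(-15))/(94 + 17))/4 = -4 + ((-133 - 105)/111)/4 = -4 + (-238*1/111)/4 = -4 + (¼)*(-238/111) = -4 - 119/222 = -1007/222 ≈ -4.5360)
z(B(0))*T = (9 + 0)²*(-1007/222) = 9²*(-1007/222) = 81*(-1007/222) = -27189/74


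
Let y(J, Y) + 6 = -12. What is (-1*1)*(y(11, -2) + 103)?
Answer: -85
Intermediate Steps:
y(J, Y) = -18 (y(J, Y) = -6 - 12 = -18)
(-1*1)*(y(11, -2) + 103) = (-1*1)*(-18 + 103) = -1*85 = -85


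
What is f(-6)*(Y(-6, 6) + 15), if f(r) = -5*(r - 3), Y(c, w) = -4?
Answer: 495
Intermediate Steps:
f(r) = 15 - 5*r (f(r) = -5*(-3 + r) = 15 - 5*r)
f(-6)*(Y(-6, 6) + 15) = (15 - 5*(-6))*(-4 + 15) = (15 + 30)*11 = 45*11 = 495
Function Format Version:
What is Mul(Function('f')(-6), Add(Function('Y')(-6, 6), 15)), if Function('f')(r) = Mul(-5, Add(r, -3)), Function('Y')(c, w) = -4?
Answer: 495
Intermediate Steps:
Function('f')(r) = Add(15, Mul(-5, r)) (Function('f')(r) = Mul(-5, Add(-3, r)) = Add(15, Mul(-5, r)))
Mul(Function('f')(-6), Add(Function('Y')(-6, 6), 15)) = Mul(Add(15, Mul(-5, -6)), Add(-4, 15)) = Mul(Add(15, 30), 11) = Mul(45, 11) = 495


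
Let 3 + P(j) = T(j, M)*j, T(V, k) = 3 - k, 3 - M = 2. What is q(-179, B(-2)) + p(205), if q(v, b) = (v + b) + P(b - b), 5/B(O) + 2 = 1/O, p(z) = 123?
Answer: -61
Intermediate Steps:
M = 1 (M = 3 - 1*2 = 3 - 2 = 1)
B(O) = 5/(-2 + 1/O)
P(j) = -3 + 2*j (P(j) = -3 + (3 - 1*1)*j = -3 + (3 - 1)*j = -3 + 2*j)
q(v, b) = -3 + b + v (q(v, b) = (v + b) + (-3 + 2*(b - b)) = (b + v) + (-3 + 2*0) = (b + v) + (-3 + 0) = (b + v) - 3 = -3 + b + v)
q(-179, B(-2)) + p(205) = (-3 - 5*(-2)/(-1 + 2*(-2)) - 179) + 123 = (-3 - 5*(-2)/(-1 - 4) - 179) + 123 = (-3 - 5*(-2)/(-5) - 179) + 123 = (-3 - 5*(-2)*(-1/5) - 179) + 123 = (-3 - 2 - 179) + 123 = -184 + 123 = -61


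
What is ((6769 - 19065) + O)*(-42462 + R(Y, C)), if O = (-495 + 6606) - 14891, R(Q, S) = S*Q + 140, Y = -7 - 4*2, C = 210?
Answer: 958367872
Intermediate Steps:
Y = -15 (Y = -7 - 8 = -15)
R(Q, S) = 140 + Q*S (R(Q, S) = Q*S + 140 = 140 + Q*S)
O = -8780 (O = 6111 - 14891 = -8780)
((6769 - 19065) + O)*(-42462 + R(Y, C)) = ((6769 - 19065) - 8780)*(-42462 + (140 - 15*210)) = (-12296 - 8780)*(-42462 + (140 - 3150)) = -21076*(-42462 - 3010) = -21076*(-45472) = 958367872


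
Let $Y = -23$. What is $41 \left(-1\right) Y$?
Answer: $943$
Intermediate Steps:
$41 \left(-1\right) Y = 41 \left(-1\right) \left(-23\right) = \left(-41\right) \left(-23\right) = 943$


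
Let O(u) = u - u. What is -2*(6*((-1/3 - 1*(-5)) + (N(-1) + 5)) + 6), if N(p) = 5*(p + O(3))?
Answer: -68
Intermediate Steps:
O(u) = 0
N(p) = 5*p (N(p) = 5*(p + 0) = 5*p)
-2*(6*((-1/3 - 1*(-5)) + (N(-1) + 5)) + 6) = -2*(6*((-1/3 - 1*(-5)) + (5*(-1) + 5)) + 6) = -2*(6*((-1*1/3 + 5) + (-5 + 5)) + 6) = -2*(6*((-1/3 + 5) + 0) + 6) = -2*(6*(14/3 + 0) + 6) = -2*(6*(14/3) + 6) = -2*(28 + 6) = -2*34 = -68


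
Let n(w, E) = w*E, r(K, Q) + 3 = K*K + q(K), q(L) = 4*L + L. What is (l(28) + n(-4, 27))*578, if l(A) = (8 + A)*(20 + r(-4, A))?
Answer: 208080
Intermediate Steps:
q(L) = 5*L
r(K, Q) = -3 + K² + 5*K (r(K, Q) = -3 + (K*K + 5*K) = -3 + (K² + 5*K) = -3 + K² + 5*K)
l(A) = 104 + 13*A (l(A) = (8 + A)*(20 + (-3 + (-4)² + 5*(-4))) = (8 + A)*(20 + (-3 + 16 - 20)) = (8 + A)*(20 - 7) = (8 + A)*13 = 104 + 13*A)
n(w, E) = E*w
(l(28) + n(-4, 27))*578 = ((104 + 13*28) + 27*(-4))*578 = ((104 + 364) - 108)*578 = (468 - 108)*578 = 360*578 = 208080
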